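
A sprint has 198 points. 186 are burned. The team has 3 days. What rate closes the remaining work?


Formula: Required rate = Remaining points / Days left
Remaining = 198 - 186 = 12 points
Required rate = 12 / 3 = 4.0 points/day

4.0 points/day


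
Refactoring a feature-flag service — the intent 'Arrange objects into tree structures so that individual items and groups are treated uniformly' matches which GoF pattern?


This matches the Composite pattern

Composite


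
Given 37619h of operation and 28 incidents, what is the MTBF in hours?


Formula: MTBF = Total operating time / Number of failures
MTBF = 37619 / 28
MTBF = 1343.54 hours

1343.54 hours


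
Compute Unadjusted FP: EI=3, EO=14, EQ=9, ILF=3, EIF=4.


UFP = EI*4 + EO*5 + EQ*4 + ILF*10 + EIF*7
UFP = 3*4 + 14*5 + 9*4 + 3*10 + 4*7
UFP = 12 + 70 + 36 + 30 + 28
UFP = 176

176


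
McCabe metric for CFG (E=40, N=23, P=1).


Formula: V(G) = E - N + 2P
V(G) = 40 - 23 + 2*1
V(G) = 17 + 2
V(G) = 19

19


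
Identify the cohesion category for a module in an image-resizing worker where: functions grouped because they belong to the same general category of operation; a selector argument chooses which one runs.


Reasoning: Grouped by category of activity, not by data or sequence
Type: Logical cohesion

Logical cohesion


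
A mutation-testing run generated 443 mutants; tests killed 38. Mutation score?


Mutation score = killed / total * 100
Mutation score = 38 / 443 * 100
Mutation score = 8.58%

8.58%


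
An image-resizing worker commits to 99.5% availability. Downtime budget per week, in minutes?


Formula: allowed downtime = period * (100 - SLA) / 100
Period (week) = 10080 minutes
Unavailability fraction = (100 - 99.5) / 100
Allowed downtime = 10080 * (100 - 99.5) / 100
Allowed downtime = 50.4 minutes

50.4 minutes


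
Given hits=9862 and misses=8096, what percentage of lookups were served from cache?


Formula: hit rate = hits / (hits + misses) * 100
hit rate = 9862 / (9862 + 8096) * 100
hit rate = 9862 / 17958 * 100
hit rate = 54.92%

54.92%


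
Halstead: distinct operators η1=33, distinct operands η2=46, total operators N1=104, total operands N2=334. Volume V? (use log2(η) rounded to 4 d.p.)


Formula: V = N * log2(η), where N = N1 + N2 and η = η1 + η2
η = 33 + 46 = 79
N = 104 + 334 = 438
log2(79) ≈ 6.3038
V = 438 * 6.3038 = 2761.06

2761.06


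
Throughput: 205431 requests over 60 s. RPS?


Formula: throughput = requests / seconds
throughput = 205431 / 60
throughput = 3423.85 requests/second

3423.85 requests/second


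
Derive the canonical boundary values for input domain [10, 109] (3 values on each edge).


Range: [10, 109]
Boundaries: just below min, min, min+1, max-1, max, just above max
Values: [9, 10, 11, 108, 109, 110]

[9, 10, 11, 108, 109, 110]


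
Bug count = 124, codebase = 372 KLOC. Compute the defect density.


Defect density = defects / KLOC
Defect density = 124 / 372
Defect density = 0.333 defects/KLOC

0.333 defects/KLOC


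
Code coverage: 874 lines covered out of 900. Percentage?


Coverage = covered / total * 100
Coverage = 874 / 900 * 100
Coverage = 97.11%

97.11%


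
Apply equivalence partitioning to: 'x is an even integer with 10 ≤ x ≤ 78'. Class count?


Constraint: even integers in [10, 78]
Class 1: x < 10 — out-of-range invalid
Class 2: x in [10,78] but odd — wrong type invalid
Class 3: x in [10,78] and even — valid
Class 4: x > 78 — out-of-range invalid
Total equivalence classes: 4

4 equivalence classes


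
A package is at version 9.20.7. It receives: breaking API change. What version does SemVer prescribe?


Current: 9.20.7
Change category: 'breaking API change' → major bump
SemVer rule: major bump → increment MAJOR, reset MINOR and PATCH to 0
New: 10.0.0

10.0.0


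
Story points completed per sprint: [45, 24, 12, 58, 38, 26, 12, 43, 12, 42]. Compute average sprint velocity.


Formula: Avg velocity = Total points / Number of sprints
Points: [45, 24, 12, 58, 38, 26, 12, 43, 12, 42]
Sum = 45 + 24 + 12 + 58 + 38 + 26 + 12 + 43 + 12 + 42 = 312
Avg velocity = 312 / 10 = 31.2 points/sprint

31.2 points/sprint


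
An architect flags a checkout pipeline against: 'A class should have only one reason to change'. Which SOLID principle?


This describes the Single Responsibility Principle (SRP)

Single Responsibility Principle (SRP)


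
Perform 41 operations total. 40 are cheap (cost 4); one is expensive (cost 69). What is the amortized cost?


Formula: Amortized cost = Total cost / Operations
Total cost = (40 * 4) + (1 * 69)
Total cost = 160 + 69 = 229
Amortized = 229 / 41 = 5.5854

5.5854


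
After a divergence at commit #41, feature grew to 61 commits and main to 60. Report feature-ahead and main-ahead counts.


Common ancestor: commit #41
feature commits after divergence: 61 - 41 = 20
main commits after divergence: 60 - 41 = 19
feature is 20 commits ahead of main
main is 19 commits ahead of feature

feature ahead: 20, main ahead: 19


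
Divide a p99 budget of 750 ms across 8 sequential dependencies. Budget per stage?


Formula: per_stage = total_budget / stages
per_stage = 750 / 8
per_stage = 93.75 ms

93.75 ms


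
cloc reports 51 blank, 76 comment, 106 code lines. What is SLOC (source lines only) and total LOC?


Total LOC = blank + comment + code
Total LOC = 51 + 76 + 106 = 233
SLOC (source only) = code = 106

Total LOC: 233, SLOC: 106


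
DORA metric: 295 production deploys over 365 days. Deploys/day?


Formula: deployments per day = releases / days
= 295 / 365
= 0.808 deploys/day
(equivalently, 5.66 deploys/week)

0.808 deploys/day


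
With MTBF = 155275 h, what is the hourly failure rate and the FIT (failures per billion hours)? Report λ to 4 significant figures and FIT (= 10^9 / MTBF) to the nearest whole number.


Formula: λ = 1 / MTBF; FIT = λ × 1e9 = 1e9 / MTBF
λ = 1 / 155275 ≈ 6.440e-06 failures/hour
FIT = 1e9 / 155275 ≈ 6440 failures per 1e9 hours (nearest whole number)

λ = 6.440e-06 /h, FIT = 6440


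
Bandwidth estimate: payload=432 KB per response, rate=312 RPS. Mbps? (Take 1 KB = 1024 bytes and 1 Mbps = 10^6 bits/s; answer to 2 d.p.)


Formula: Mbps = payload_bytes * RPS * 8 / 1e6
Payload per request = 432 KB = 432 * 1024 = 442368 bytes
Total bytes/sec = 442368 * 312 = 138018816
Total bits/sec = 138018816 * 8 = 1104150528
Mbps = 1104150528 / 1e6 = 1104.15

1104.15 Mbps


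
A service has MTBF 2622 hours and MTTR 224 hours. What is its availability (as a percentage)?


Availability = MTBF / (MTBF + MTTR)
Availability = 2622 / (2622 + 224)
Availability = 2622 / 2846
Availability = 92.1293%

92.1293%


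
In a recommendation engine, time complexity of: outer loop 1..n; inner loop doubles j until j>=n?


Reasoning: linear outer times logarithmic inner
Complexity: O(n log n)

O(n log n)


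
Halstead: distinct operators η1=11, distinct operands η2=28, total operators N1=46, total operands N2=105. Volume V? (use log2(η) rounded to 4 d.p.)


Formula: V = N * log2(η), where N = N1 + N2 and η = η1 + η2
η = 11 + 28 = 39
N = 46 + 105 = 151
log2(39) ≈ 5.2854
V = 151 * 5.2854 = 798.10

798.10


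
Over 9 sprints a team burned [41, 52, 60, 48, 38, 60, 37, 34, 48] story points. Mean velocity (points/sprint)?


Formula: Avg velocity = Total points / Number of sprints
Points: [41, 52, 60, 48, 38, 60, 37, 34, 48]
Sum = 41 + 52 + 60 + 48 + 38 + 60 + 37 + 34 + 48 = 418
Avg velocity = 418 / 9 = 46.44 points/sprint

46.44 points/sprint


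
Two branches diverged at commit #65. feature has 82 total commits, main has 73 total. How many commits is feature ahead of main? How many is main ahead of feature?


Common ancestor: commit #65
feature commits after divergence: 82 - 65 = 17
main commits after divergence: 73 - 65 = 8
feature is 17 commits ahead of main
main is 8 commits ahead of feature

feature ahead: 17, main ahead: 8


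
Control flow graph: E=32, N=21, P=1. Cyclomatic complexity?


Formula: V(G) = E - N + 2P
V(G) = 32 - 21 + 2*1
V(G) = 11 + 2
V(G) = 13

13


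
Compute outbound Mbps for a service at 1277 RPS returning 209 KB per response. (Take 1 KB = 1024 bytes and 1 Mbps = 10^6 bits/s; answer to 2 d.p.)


Formula: Mbps = payload_bytes * RPS * 8 / 1e6
Payload per request = 209 KB = 209 * 1024 = 214016 bytes
Total bytes/sec = 214016 * 1277 = 273298432
Total bits/sec = 273298432 * 8 = 2186387456
Mbps = 2186387456 / 1e6 = 2186.39

2186.39 Mbps


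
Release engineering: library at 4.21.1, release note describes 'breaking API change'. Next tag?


Current: 4.21.1
Change category: 'breaking API change' → major bump
SemVer rule: major bump → increment MAJOR, reset MINOR and PATCH to 0
New: 5.0.0

5.0.0


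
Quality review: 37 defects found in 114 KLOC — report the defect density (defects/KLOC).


Defect density = defects / KLOC
Defect density = 37 / 114
Defect density = 0.325 defects/KLOC

0.325 defects/KLOC


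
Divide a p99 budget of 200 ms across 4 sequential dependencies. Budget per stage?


Formula: per_stage = total_budget / stages
per_stage = 200 / 4
per_stage = 50.0 ms

50.0 ms


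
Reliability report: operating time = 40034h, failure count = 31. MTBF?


Formula: MTBF = Total operating time / Number of failures
MTBF = 40034 / 31
MTBF = 1291.42 hours

1291.42 hours


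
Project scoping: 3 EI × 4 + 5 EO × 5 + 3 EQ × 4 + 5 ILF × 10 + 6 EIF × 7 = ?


UFP = EI*4 + EO*5 + EQ*4 + ILF*10 + EIF*7
UFP = 3*4 + 5*5 + 3*4 + 5*10 + 6*7
UFP = 12 + 25 + 12 + 50 + 42
UFP = 141

141


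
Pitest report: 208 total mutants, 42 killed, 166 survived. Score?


Mutation score = killed / total * 100
Mutation score = 42 / 208 * 100
Mutation score = 20.19%

20.19%


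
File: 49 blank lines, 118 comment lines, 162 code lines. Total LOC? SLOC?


Total LOC = blank + comment + code
Total LOC = 49 + 118 + 162 = 329
SLOC (source only) = code = 162

Total LOC: 329, SLOC: 162


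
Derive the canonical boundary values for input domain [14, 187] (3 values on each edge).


Range: [14, 187]
Boundaries: just below min, min, min+1, max-1, max, just above max
Values: [13, 14, 15, 186, 187, 188]

[13, 14, 15, 186, 187, 188]


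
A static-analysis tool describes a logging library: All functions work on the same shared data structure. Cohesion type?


Reasoning: Functions share data
Type: Communicational cohesion

Communicational cohesion


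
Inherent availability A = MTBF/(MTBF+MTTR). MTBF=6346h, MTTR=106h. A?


Availability = MTBF / (MTBF + MTTR)
Availability = 6346 / (6346 + 106)
Availability = 6346 / 6452
Availability = 98.3571%

98.3571%


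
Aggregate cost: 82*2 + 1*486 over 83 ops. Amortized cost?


Formula: Amortized cost = Total cost / Operations
Total cost = (82 * 2) + (1 * 486)
Total cost = 164 + 486 = 650
Amortized = 650 / 83 = 7.8313

7.8313


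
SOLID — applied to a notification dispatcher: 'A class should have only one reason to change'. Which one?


This describes the Single Responsibility Principle (SRP)

Single Responsibility Principle (SRP)


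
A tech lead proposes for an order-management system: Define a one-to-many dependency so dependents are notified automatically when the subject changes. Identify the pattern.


This matches the Observer pattern

Observer


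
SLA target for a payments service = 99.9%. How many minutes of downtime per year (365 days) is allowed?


Formula: allowed downtime = period * (100 - SLA) / 100
Period (year (365 days)) = 525600 minutes
Unavailability fraction = (100 - 99.9) / 100
Allowed downtime = 525600 * (100 - 99.9) / 100
Allowed downtime = 525.6 minutes

525.6 minutes


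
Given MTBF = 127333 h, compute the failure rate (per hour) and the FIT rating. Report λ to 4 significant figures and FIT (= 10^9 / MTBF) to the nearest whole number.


Formula: λ = 1 / MTBF; FIT = λ × 1e9 = 1e9 / MTBF
λ = 1 / 127333 ≈ 7.853e-06 failures/hour
FIT = 1e9 / 127333 ≈ 7853 failures per 1e9 hours (nearest whole number)

λ = 7.853e-06 /h, FIT = 7853


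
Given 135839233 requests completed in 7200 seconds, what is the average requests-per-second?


Formula: throughput = requests / seconds
throughput = 135839233 / 7200
throughput = 18866.56 requests/second

18866.56 requests/second


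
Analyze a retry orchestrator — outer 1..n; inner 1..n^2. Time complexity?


Reasoning: n times n^2
Complexity: O(n^3)

O(n^3)


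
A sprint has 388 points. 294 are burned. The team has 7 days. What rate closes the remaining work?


Formula: Required rate = Remaining points / Days left
Remaining = 388 - 294 = 94 points
Required rate = 94 / 7 = 13.43 points/day

13.43 points/day


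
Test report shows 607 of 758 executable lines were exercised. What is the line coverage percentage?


Coverage = covered / total * 100
Coverage = 607 / 758 * 100
Coverage = 80.08%

80.08%


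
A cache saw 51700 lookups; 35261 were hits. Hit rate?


Formula: hit rate = hits / (hits + misses) * 100
hit rate = 35261 / (35261 + 16439) * 100
hit rate = 35261 / 51700 * 100
hit rate = 68.2%

68.2%


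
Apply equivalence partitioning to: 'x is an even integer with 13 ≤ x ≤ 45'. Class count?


Constraint: even integers in [13, 45]
Class 1: x < 13 — out-of-range invalid
Class 2: x in [13,45] but odd — wrong type invalid
Class 3: x in [13,45] and even — valid
Class 4: x > 45 — out-of-range invalid
Total equivalence classes: 4

4 equivalence classes


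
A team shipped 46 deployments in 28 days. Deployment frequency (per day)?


Formula: deployments per day = releases / days
= 46 / 28
= 1.643 deploys/day
(equivalently, 11.5 deploys/week)

1.643 deploys/day


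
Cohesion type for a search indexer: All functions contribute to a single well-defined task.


Reasoning: Best: single purpose
Type: Functional cohesion

Functional cohesion


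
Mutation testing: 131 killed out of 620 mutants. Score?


Mutation score = killed / total * 100
Mutation score = 131 / 620 * 100
Mutation score = 21.13%

21.13%


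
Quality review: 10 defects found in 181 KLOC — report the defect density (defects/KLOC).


Defect density = defects / KLOC
Defect density = 10 / 181
Defect density = 0.055 defects/KLOC

0.055 defects/KLOC


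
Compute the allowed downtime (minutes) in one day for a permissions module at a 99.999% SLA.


Formula: allowed downtime = period * (100 - SLA) / 100
Period (day) = 1440 minutes
Unavailability fraction = (100 - 99.999) / 100
Allowed downtime = 1440 * (100 - 99.999) / 100
Allowed downtime = 0.0144 minutes

0.0144 minutes


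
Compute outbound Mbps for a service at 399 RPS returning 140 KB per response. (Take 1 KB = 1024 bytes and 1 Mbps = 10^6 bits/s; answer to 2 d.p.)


Formula: Mbps = payload_bytes * RPS * 8 / 1e6
Payload per request = 140 KB = 140 * 1024 = 143360 bytes
Total bytes/sec = 143360 * 399 = 57200640
Total bits/sec = 57200640 * 8 = 457605120
Mbps = 457605120 / 1e6 = 457.61

457.61 Mbps


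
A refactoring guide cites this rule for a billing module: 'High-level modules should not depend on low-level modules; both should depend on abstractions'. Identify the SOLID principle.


This describes the Dependency Inversion Principle (DIP)

Dependency Inversion Principle (DIP)


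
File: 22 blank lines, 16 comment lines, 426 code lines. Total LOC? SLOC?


Total LOC = blank + comment + code
Total LOC = 22 + 16 + 426 = 464
SLOC (source only) = code = 426

Total LOC: 464, SLOC: 426


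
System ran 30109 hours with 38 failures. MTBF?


Formula: MTBF = Total operating time / Number of failures
MTBF = 30109 / 38
MTBF = 792.34 hours

792.34 hours


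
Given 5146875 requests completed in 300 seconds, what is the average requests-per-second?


Formula: throughput = requests / seconds
throughput = 5146875 / 300
throughput = 17156.25 requests/second

17156.25 requests/second


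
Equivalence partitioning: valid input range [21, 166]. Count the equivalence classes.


Valid range: [21, 166]
Class 1: x < 21 — invalid
Class 2: 21 ≤ x ≤ 166 — valid
Class 3: x > 166 — invalid
Total equivalence classes: 3

3 equivalence classes


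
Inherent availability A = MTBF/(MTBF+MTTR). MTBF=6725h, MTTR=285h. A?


Availability = MTBF / (MTBF + MTTR)
Availability = 6725 / (6725 + 285)
Availability = 6725 / 7010
Availability = 95.9344%

95.9344%


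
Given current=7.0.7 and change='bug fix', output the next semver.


Current: 7.0.7
Change category: 'bug fix' → patch bump
SemVer rule: patch bump → increment PATCH (MAJOR and MINOR unchanged)
New: 7.0.8

7.0.8


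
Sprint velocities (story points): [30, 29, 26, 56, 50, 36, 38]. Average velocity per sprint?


Formula: Avg velocity = Total points / Number of sprints
Points: [30, 29, 26, 56, 50, 36, 38]
Sum = 30 + 29 + 26 + 56 + 50 + 36 + 38 = 265
Avg velocity = 265 / 7 = 37.86 points/sprint

37.86 points/sprint


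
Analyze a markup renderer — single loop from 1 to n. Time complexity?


Reasoning: one pass through n items
Complexity: O(n)

O(n)


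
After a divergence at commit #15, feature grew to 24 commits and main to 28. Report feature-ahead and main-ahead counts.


Common ancestor: commit #15
feature commits after divergence: 24 - 15 = 9
main commits after divergence: 28 - 15 = 13
feature is 9 commits ahead of main
main is 13 commits ahead of feature

feature ahead: 9, main ahead: 13


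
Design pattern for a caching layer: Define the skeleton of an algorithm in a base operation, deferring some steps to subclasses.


This matches the Template Method pattern

Template Method


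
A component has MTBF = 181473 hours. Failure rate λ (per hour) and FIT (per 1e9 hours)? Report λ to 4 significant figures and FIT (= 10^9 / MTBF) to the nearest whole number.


Formula: λ = 1 / MTBF; FIT = λ × 1e9 = 1e9 / MTBF
λ = 1 / 181473 ≈ 5.510e-06 failures/hour
FIT = 1e9 / 181473 ≈ 5510 failures per 1e9 hours (nearest whole number)

λ = 5.510e-06 /h, FIT = 5510


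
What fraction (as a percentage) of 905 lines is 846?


Coverage = covered / total * 100
Coverage = 846 / 905 * 100
Coverage = 93.48%

93.48%


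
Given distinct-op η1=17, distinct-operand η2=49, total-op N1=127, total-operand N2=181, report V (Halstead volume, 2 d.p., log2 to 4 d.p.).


Formula: V = N * log2(η), where N = N1 + N2 and η = η1 + η2
η = 17 + 49 = 66
N = 127 + 181 = 308
log2(66) ≈ 6.0444
V = 308 * 6.0444 = 1861.68

1861.68


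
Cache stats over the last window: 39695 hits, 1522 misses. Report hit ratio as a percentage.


Formula: hit rate = hits / (hits + misses) * 100
hit rate = 39695 / (39695 + 1522) * 100
hit rate = 39695 / 41217 * 100
hit rate = 96.31%

96.31%


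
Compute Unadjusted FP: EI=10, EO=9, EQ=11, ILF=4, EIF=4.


UFP = EI*4 + EO*5 + EQ*4 + ILF*10 + EIF*7
UFP = 10*4 + 9*5 + 11*4 + 4*10 + 4*7
UFP = 40 + 45 + 44 + 40 + 28
UFP = 197

197


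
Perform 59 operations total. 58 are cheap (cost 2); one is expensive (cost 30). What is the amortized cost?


Formula: Amortized cost = Total cost / Operations
Total cost = (58 * 2) + (1 * 30)
Total cost = 116 + 30 = 146
Amortized = 146 / 59 = 2.4746

2.4746


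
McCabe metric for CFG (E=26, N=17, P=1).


Formula: V(G) = E - N + 2P
V(G) = 26 - 17 + 2*1
V(G) = 9 + 2
V(G) = 11

11


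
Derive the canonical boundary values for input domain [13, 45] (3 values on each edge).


Range: [13, 45]
Boundaries: just below min, min, min+1, max-1, max, just above max
Values: [12, 13, 14, 44, 45, 46]

[12, 13, 14, 44, 45, 46]


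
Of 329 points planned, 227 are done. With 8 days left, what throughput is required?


Formula: Required rate = Remaining points / Days left
Remaining = 329 - 227 = 102 points
Required rate = 102 / 8 = 12.75 points/day

12.75 points/day


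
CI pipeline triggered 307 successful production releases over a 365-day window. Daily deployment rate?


Formula: deployments per day = releases / days
= 307 / 365
= 0.841 deploys/day
(equivalently, 5.89 deploys/week)

0.841 deploys/day


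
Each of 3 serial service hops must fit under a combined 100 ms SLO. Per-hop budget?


Formula: per_stage = total_budget / stages
per_stage = 100 / 3
per_stage = 33.33 ms

33.33 ms


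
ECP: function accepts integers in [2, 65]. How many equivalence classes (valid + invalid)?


Valid range: [2, 65]
Class 1: x < 2 — invalid
Class 2: 2 ≤ x ≤ 65 — valid
Class 3: x > 65 — invalid
Total equivalence classes: 3

3 equivalence classes


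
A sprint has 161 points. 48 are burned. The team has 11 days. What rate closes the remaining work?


Formula: Required rate = Remaining points / Days left
Remaining = 161 - 48 = 113 points
Required rate = 113 / 11 = 10.27 points/day

10.27 points/day


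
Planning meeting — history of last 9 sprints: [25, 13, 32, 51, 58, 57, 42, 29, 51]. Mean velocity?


Formula: Avg velocity = Total points / Number of sprints
Points: [25, 13, 32, 51, 58, 57, 42, 29, 51]
Sum = 25 + 13 + 32 + 51 + 58 + 57 + 42 + 29 + 51 = 358
Avg velocity = 358 / 9 = 39.78 points/sprint

39.78 points/sprint


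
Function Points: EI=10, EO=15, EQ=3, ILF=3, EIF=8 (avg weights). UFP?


UFP = EI*4 + EO*5 + EQ*4 + ILF*10 + EIF*7
UFP = 10*4 + 15*5 + 3*4 + 3*10 + 8*7
UFP = 40 + 75 + 12 + 30 + 56
UFP = 213

213


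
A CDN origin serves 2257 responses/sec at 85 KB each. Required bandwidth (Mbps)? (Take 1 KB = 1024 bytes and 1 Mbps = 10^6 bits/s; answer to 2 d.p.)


Formula: Mbps = payload_bytes * RPS * 8 / 1e6
Payload per request = 85 KB = 85 * 1024 = 87040 bytes
Total bytes/sec = 87040 * 2257 = 196449280
Total bits/sec = 196449280 * 8 = 1571594240
Mbps = 1571594240 / 1e6 = 1571.59

1571.59 Mbps


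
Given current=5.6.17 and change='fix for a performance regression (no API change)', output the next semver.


Current: 5.6.17
Change category: 'fix for a performance regression (no API change)' → patch bump
SemVer rule: patch bump → increment PATCH (MAJOR and MINOR unchanged)
New: 5.6.18

5.6.18


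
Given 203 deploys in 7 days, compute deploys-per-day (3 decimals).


Formula: deployments per day = releases / days
= 203 / 7
= 29.0 deploys/day
(equivalently, 203.0 deploys/week)

29.0 deploys/day


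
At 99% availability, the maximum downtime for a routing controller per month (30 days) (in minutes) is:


Formula: allowed downtime = period * (100 - SLA) / 100
Period (month (30 days)) = 43200 minutes
Unavailability fraction = (100 - 99.0) / 100
Allowed downtime = 43200 * (100 - 99.0) / 100
Allowed downtime = 432.0 minutes

432.0 minutes


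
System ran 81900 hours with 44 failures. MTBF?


Formula: MTBF = Total operating time / Number of failures
MTBF = 81900 / 44
MTBF = 1861.36 hours

1861.36 hours


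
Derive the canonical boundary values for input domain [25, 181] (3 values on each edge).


Range: [25, 181]
Boundaries: just below min, min, min+1, max-1, max, just above max
Values: [24, 25, 26, 180, 181, 182]

[24, 25, 26, 180, 181, 182]


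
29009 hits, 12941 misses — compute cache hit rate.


Formula: hit rate = hits / (hits + misses) * 100
hit rate = 29009 / (29009 + 12941) * 100
hit rate = 29009 / 41950 * 100
hit rate = 69.15%

69.15%


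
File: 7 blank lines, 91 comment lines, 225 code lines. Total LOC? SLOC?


Total LOC = blank + comment + code
Total LOC = 7 + 91 + 225 = 323
SLOC (source only) = code = 225

Total LOC: 323, SLOC: 225


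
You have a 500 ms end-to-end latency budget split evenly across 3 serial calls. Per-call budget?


Formula: per_stage = total_budget / stages
per_stage = 500 / 3
per_stage = 166.67 ms

166.67 ms


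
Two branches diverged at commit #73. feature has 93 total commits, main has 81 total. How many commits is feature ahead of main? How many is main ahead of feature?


Common ancestor: commit #73
feature commits after divergence: 93 - 73 = 20
main commits after divergence: 81 - 73 = 8
feature is 20 commits ahead of main
main is 8 commits ahead of feature

feature ahead: 20, main ahead: 8


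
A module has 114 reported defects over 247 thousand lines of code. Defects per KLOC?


Defect density = defects / KLOC
Defect density = 114 / 247
Defect density = 0.462 defects/KLOC

0.462 defects/KLOC


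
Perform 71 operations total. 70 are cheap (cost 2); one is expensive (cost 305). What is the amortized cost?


Formula: Amortized cost = Total cost / Operations
Total cost = (70 * 2) + (1 * 305)
Total cost = 140 + 305 = 445
Amortized = 445 / 71 = 6.2676

6.2676


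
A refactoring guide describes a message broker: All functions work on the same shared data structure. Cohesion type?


Reasoning: Functions share data
Type: Communicational cohesion

Communicational cohesion


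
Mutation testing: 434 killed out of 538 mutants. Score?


Mutation score = killed / total * 100
Mutation score = 434 / 538 * 100
Mutation score = 80.67%

80.67%


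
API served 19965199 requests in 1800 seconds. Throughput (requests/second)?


Formula: throughput = requests / seconds
throughput = 19965199 / 1800
throughput = 11091.78 requests/second

11091.78 requests/second


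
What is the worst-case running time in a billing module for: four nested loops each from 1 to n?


Reasoning: four levels of nesting
Complexity: O(n^4)

O(n^4)


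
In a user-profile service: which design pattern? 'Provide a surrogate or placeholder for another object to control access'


This matches the Proxy pattern

Proxy


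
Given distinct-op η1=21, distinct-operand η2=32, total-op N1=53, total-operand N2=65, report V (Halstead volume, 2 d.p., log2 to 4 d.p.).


Formula: V = N * log2(η), where N = N1 + N2 and η = η1 + η2
η = 21 + 32 = 53
N = 53 + 65 = 118
log2(53) ≈ 5.7279
V = 118 * 5.7279 = 675.89

675.89


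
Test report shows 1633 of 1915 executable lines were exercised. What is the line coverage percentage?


Coverage = covered / total * 100
Coverage = 1633 / 1915 * 100
Coverage = 85.27%

85.27%


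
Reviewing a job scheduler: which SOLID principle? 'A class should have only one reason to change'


This describes the Single Responsibility Principle (SRP)

Single Responsibility Principle (SRP)


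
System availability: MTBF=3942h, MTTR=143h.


Availability = MTBF / (MTBF + MTTR)
Availability = 3942 / (3942 + 143)
Availability = 3942 / 4085
Availability = 96.4994%

96.4994%


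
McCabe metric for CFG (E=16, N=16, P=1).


Formula: V(G) = E - N + 2P
V(G) = 16 - 16 + 2*1
V(G) = 0 + 2
V(G) = 2

2


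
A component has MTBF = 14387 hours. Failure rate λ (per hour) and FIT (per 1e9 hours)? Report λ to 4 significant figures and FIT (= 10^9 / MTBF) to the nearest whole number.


Formula: λ = 1 / MTBF; FIT = λ × 1e9 = 1e9 / MTBF
λ = 1 / 14387 ≈ 6.951e-05 failures/hour
FIT = 1e9 / 14387 ≈ 69507 failures per 1e9 hours (nearest whole number)

λ = 6.951e-05 /h, FIT = 69507


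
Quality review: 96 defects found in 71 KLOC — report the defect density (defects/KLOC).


Defect density = defects / KLOC
Defect density = 96 / 71
Defect density = 1.352 defects/KLOC

1.352 defects/KLOC


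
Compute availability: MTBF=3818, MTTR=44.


Availability = MTBF / (MTBF + MTTR)
Availability = 3818 / (3818 + 44)
Availability = 3818 / 3862
Availability = 98.8607%

98.8607%


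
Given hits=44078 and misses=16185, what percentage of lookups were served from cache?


Formula: hit rate = hits / (hits + misses) * 100
hit rate = 44078 / (44078 + 16185) * 100
hit rate = 44078 / 60263 * 100
hit rate = 73.14%

73.14%


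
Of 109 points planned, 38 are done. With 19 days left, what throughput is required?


Formula: Required rate = Remaining points / Days left
Remaining = 109 - 38 = 71 points
Required rate = 71 / 19 = 3.74 points/day

3.74 points/day


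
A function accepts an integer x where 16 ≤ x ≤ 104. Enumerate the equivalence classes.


Valid range: [16, 104]
Class 1: x < 16 — invalid
Class 2: 16 ≤ x ≤ 104 — valid
Class 3: x > 104 — invalid
Total equivalence classes: 3

3 equivalence classes


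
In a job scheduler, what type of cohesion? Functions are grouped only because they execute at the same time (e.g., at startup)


Reasoning: Related by timing only
Type: Temporal cohesion

Temporal cohesion


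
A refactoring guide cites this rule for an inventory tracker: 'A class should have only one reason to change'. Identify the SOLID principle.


This describes the Single Responsibility Principle (SRP)

Single Responsibility Principle (SRP)


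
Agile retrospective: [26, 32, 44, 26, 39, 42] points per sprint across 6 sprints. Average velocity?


Formula: Avg velocity = Total points / Number of sprints
Points: [26, 32, 44, 26, 39, 42]
Sum = 26 + 32 + 44 + 26 + 39 + 42 = 209
Avg velocity = 209 / 6 = 34.83 points/sprint

34.83 points/sprint


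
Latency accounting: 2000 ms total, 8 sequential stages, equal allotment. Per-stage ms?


Formula: per_stage = total_budget / stages
per_stage = 2000 / 8
per_stage = 250.0 ms

250.0 ms


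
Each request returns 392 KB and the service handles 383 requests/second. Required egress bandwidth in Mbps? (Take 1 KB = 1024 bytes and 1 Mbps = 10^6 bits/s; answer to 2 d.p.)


Formula: Mbps = payload_bytes * RPS * 8 / 1e6
Payload per request = 392 KB = 392 * 1024 = 401408 bytes
Total bytes/sec = 401408 * 383 = 153739264
Total bits/sec = 153739264 * 8 = 1229914112
Mbps = 1229914112 / 1e6 = 1229.91

1229.91 Mbps


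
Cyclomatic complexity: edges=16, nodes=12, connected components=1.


Formula: V(G) = E - N + 2P
V(G) = 16 - 12 + 2*1
V(G) = 4 + 2
V(G) = 6

6


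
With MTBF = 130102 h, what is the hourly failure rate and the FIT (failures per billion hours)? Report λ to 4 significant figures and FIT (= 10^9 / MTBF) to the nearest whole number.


Formula: λ = 1 / MTBF; FIT = λ × 1e9 = 1e9 / MTBF
λ = 1 / 130102 ≈ 7.686e-06 failures/hour
FIT = 1e9 / 130102 ≈ 7686 failures per 1e9 hours (nearest whole number)

λ = 7.686e-06 /h, FIT = 7686


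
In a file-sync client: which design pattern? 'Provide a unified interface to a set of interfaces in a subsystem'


This matches the Facade pattern

Facade


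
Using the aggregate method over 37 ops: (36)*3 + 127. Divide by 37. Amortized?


Formula: Amortized cost = Total cost / Operations
Total cost = (36 * 3) + (1 * 127)
Total cost = 108 + 127 = 235
Amortized = 235 / 37 = 6.3514

6.3514


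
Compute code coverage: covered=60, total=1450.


Coverage = covered / total * 100
Coverage = 60 / 1450 * 100
Coverage = 4.14%

4.14%


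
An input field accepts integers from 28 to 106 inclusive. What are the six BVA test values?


Range: [28, 106]
Boundaries: just below min, min, min+1, max-1, max, just above max
Values: [27, 28, 29, 105, 106, 107]

[27, 28, 29, 105, 106, 107]


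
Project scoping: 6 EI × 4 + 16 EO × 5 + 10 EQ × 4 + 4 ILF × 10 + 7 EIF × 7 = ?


UFP = EI*4 + EO*5 + EQ*4 + ILF*10 + EIF*7
UFP = 6*4 + 16*5 + 10*4 + 4*10 + 7*7
UFP = 24 + 80 + 40 + 40 + 49
UFP = 233

233


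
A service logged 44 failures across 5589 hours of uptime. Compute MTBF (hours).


Formula: MTBF = Total operating time / Number of failures
MTBF = 5589 / 44
MTBF = 127.02 hours

127.02 hours


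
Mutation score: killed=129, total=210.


Mutation score = killed / total * 100
Mutation score = 129 / 210 * 100
Mutation score = 61.43%

61.43%


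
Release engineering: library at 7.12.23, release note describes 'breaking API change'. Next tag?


Current: 7.12.23
Change category: 'breaking API change' → major bump
SemVer rule: major bump → increment MAJOR, reset MINOR and PATCH to 0
New: 8.0.0

8.0.0


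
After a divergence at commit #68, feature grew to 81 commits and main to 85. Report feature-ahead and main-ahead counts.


Common ancestor: commit #68
feature commits after divergence: 81 - 68 = 13
main commits after divergence: 85 - 68 = 17
feature is 13 commits ahead of main
main is 17 commits ahead of feature

feature ahead: 13, main ahead: 17


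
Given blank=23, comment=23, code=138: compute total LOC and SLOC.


Total LOC = blank + comment + code
Total LOC = 23 + 23 + 138 = 184
SLOC (source only) = code = 138

Total LOC: 184, SLOC: 138


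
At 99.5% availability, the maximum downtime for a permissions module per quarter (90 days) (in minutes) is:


Formula: allowed downtime = period * (100 - SLA) / 100
Period (quarter (90 days)) = 129600 minutes
Unavailability fraction = (100 - 99.5) / 100
Allowed downtime = 129600 * (100 - 99.5) / 100
Allowed downtime = 648.0 minutes

648.0 minutes


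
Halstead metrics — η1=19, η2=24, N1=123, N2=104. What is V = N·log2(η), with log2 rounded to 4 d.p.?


Formula: V = N * log2(η), where N = N1 + N2 and η = η1 + η2
η = 19 + 24 = 43
N = 123 + 104 = 227
log2(43) ≈ 5.4263
V = 227 * 5.4263 = 1231.77

1231.77


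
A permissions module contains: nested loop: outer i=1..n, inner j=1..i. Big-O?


Reasoning: triangle: n(n+1)/2 ~ n^2/2
Complexity: O(n^2)

O(n^2)


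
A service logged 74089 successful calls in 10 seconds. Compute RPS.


Formula: throughput = requests / seconds
throughput = 74089 / 10
throughput = 7408.9 requests/second

7408.9 requests/second


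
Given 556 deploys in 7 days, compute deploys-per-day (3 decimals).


Formula: deployments per day = releases / days
= 556 / 7
= 79.429 deploys/day
(equivalently, 556.0 deploys/week)

79.429 deploys/day


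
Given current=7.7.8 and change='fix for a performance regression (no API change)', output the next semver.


Current: 7.7.8
Change category: 'fix for a performance regression (no API change)' → patch bump
SemVer rule: patch bump → increment PATCH (MAJOR and MINOR unchanged)
New: 7.7.9

7.7.9


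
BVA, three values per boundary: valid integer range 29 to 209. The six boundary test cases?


Range: [29, 209]
Boundaries: just below min, min, min+1, max-1, max, just above max
Values: [28, 29, 30, 208, 209, 210]

[28, 29, 30, 208, 209, 210]


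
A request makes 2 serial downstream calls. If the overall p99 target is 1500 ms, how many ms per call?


Formula: per_stage = total_budget / stages
per_stage = 1500 / 2
per_stage = 750.0 ms

750.0 ms


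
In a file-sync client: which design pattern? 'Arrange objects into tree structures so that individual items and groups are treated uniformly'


This matches the Composite pattern

Composite


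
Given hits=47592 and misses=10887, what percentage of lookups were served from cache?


Formula: hit rate = hits / (hits + misses) * 100
hit rate = 47592 / (47592 + 10887) * 100
hit rate = 47592 / 58479 * 100
hit rate = 81.38%

81.38%


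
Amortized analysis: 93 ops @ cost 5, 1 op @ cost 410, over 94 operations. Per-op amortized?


Formula: Amortized cost = Total cost / Operations
Total cost = (93 * 5) + (1 * 410)
Total cost = 465 + 410 = 875
Amortized = 875 / 94 = 9.3085

9.3085


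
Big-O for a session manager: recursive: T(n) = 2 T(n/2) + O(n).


Reasoning: master theorem case 2 (merge-sort recurrence)
Complexity: O(n log n)

O(n log n)


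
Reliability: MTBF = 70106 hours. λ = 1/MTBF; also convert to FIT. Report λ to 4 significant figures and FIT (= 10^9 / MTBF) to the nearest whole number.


Formula: λ = 1 / MTBF; FIT = λ × 1e9 = 1e9 / MTBF
λ = 1 / 70106 ≈ 1.426e-05 failures/hour
FIT = 1e9 / 70106 ≈ 14264 failures per 1e9 hours (nearest whole number)

λ = 1.426e-05 /h, FIT = 14264


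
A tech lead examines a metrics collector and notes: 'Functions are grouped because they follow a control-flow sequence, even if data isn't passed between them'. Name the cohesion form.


Reasoning: Grouped by order of execution within a routine, not by data flow
Type: Procedural cohesion

Procedural cohesion


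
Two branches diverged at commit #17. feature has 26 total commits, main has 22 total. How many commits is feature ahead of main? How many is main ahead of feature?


Common ancestor: commit #17
feature commits after divergence: 26 - 17 = 9
main commits after divergence: 22 - 17 = 5
feature is 9 commits ahead of main
main is 5 commits ahead of feature

feature ahead: 9, main ahead: 5


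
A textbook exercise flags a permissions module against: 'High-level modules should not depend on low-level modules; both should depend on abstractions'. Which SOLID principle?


This describes the Dependency Inversion Principle (DIP)

Dependency Inversion Principle (DIP)


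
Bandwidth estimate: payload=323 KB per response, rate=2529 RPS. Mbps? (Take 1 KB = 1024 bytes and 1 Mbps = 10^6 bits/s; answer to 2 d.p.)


Formula: Mbps = payload_bytes * RPS * 8 / 1e6
Payload per request = 323 KB = 323 * 1024 = 330752 bytes
Total bytes/sec = 330752 * 2529 = 836471808
Total bits/sec = 836471808 * 8 = 6691774464
Mbps = 6691774464 / 1e6 = 6691.77

6691.77 Mbps


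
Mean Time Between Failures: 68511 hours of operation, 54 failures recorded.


Formula: MTBF = Total operating time / Number of failures
MTBF = 68511 / 54
MTBF = 1268.72 hours

1268.72 hours


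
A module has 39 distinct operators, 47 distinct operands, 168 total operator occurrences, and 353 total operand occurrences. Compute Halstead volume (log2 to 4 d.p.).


Formula: V = N * log2(η), where N = N1 + N2 and η = η1 + η2
η = 39 + 47 = 86
N = 168 + 353 = 521
log2(86) ≈ 6.4263
V = 521 * 6.4263 = 3348.10

3348.10


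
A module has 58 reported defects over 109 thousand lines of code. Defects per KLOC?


Defect density = defects / KLOC
Defect density = 58 / 109
Defect density = 0.532 defects/KLOC

0.532 defects/KLOC


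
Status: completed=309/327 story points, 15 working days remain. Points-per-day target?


Formula: Required rate = Remaining points / Days left
Remaining = 327 - 309 = 18 points
Required rate = 18 / 15 = 1.2 points/day

1.2 points/day


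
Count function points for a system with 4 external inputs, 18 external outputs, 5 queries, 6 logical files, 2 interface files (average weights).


UFP = EI*4 + EO*5 + EQ*4 + ILF*10 + EIF*7
UFP = 4*4 + 18*5 + 5*4 + 6*10 + 2*7
UFP = 16 + 90 + 20 + 60 + 14
UFP = 200

200


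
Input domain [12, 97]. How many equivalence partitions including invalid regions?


Valid range: [12, 97]
Class 1: x < 12 — invalid
Class 2: 12 ≤ x ≤ 97 — valid
Class 3: x > 97 — invalid
Total equivalence classes: 3

3 equivalence classes


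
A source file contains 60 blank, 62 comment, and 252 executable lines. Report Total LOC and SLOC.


Total LOC = blank + comment + code
Total LOC = 60 + 62 + 252 = 374
SLOC (source only) = code = 252

Total LOC: 374, SLOC: 252


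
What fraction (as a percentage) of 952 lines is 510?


Coverage = covered / total * 100
Coverage = 510 / 952 * 100
Coverage = 53.57%

53.57%


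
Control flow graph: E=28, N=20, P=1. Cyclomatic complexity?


Formula: V(G) = E - N + 2P
V(G) = 28 - 20 + 2*1
V(G) = 8 + 2
V(G) = 10

10


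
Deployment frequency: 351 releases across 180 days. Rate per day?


Formula: deployments per day = releases / days
= 351 / 180
= 1.95 deploys/day
(equivalently, 13.65 deploys/week)

1.95 deploys/day


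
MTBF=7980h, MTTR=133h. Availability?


Availability = MTBF / (MTBF + MTTR)
Availability = 7980 / (7980 + 133)
Availability = 7980 / 8113
Availability = 98.3607%

98.3607%


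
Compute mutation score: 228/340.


Mutation score = killed / total * 100
Mutation score = 228 / 340 * 100
Mutation score = 67.06%

67.06%


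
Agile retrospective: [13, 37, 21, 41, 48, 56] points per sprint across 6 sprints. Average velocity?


Formula: Avg velocity = Total points / Number of sprints
Points: [13, 37, 21, 41, 48, 56]
Sum = 13 + 37 + 21 + 41 + 48 + 56 = 216
Avg velocity = 216 / 6 = 36.0 points/sprint

36.0 points/sprint
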